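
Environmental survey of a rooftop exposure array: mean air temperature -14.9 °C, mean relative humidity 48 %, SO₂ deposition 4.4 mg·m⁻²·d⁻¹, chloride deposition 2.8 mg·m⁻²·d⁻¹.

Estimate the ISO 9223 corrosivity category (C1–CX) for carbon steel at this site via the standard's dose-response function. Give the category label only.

carbon steel: T≤10 °C ⇒ hinge +0.150·(-14.9−10) = -3.7350
  SO₂ term: 1.77·4.4^0.52·exp(0.02·48-3.7350) = 0.2385
  Cl⁻ term: 0.102·2.8^0.62·exp(0.033·48+0.04·-14.9) = 0.5187
  r_corr = 0.2385 + 0.5187 = 0.7572 μm/a
Category bounds: 0…1.3 μm/a bracket r_corr ⇒ C1

C1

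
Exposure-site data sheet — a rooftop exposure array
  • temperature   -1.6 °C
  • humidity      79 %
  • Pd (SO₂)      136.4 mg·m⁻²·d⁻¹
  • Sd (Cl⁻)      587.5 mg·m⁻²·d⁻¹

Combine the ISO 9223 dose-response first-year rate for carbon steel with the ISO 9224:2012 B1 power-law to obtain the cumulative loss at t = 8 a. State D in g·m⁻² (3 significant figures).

carbon steel: temperature factor f = +0.150·(-11.6) = -1.7400
  Pd branch = 1.77·Pd^0.52·e^(0.02·RH+f) = 19.44 μm/a
  Cl⁻ term: 0.102·587.5^0.62·exp(0.033·79+0.04·-1.6) = 67.58
  r_corr = 19.44 + 67.58 = 87.01 μm/a
Long-term exponent b (ISO 9224 Table 2, B1) = 0.523
  D(8) = 87.01 × 8^0.523 = 87.01 × 2.967 = 258.2 μm
  Mass loss = 258.2 μm × 7.85 g/cm³ = 2027 g·m⁻²

D(8) = 2.03e+03 g·m⁻²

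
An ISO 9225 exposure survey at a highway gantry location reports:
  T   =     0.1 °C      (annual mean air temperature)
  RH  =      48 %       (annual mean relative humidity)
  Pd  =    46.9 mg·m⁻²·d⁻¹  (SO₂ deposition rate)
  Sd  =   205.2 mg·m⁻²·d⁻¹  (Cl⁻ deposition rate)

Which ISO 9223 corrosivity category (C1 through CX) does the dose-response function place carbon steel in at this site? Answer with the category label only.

C2

carbon steel: f(T) = +0.150·(T−10) [T≤10 °C] = -1.4850
  SO₂ term: 1.77·46.9^0.52·exp(0.02·48-1.4850) = 7.744
  Cl⁻ term: 0.102·205.2^0.62·exp(0.033·48+0.04·0.1) = 13.55
  sum: 7.744 + 13.55 → r_corr = 21.29 μm/a
21.3 μm/a falls in (1.3, 25] for carbon steel → category C2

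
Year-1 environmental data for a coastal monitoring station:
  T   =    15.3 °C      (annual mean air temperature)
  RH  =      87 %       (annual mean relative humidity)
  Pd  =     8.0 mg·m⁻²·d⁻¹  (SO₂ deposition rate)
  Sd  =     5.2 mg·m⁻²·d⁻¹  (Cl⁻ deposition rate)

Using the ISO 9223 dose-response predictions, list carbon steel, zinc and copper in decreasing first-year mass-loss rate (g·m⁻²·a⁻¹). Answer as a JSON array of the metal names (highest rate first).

["carbon steel", "copper", "zinc"]

carbon steel: T>10 °C ⇒ hinge -0.054·(15.3−10) = -0.2862
  SO₂ term: 1.77·8.0^0.52·exp(0.02·87-0.2862) = 22.33
  Cl⁻ term: 0.102·5.2^0.62·exp(0.033·87+0.04·15.3) = 9.229
  sum: 22.33 + 9.229 → r_corr = 31.56 μm/a
  mass loss = 31.56 μm/a × 7.85 g/cm³ = 247.8 g·m⁻²·a⁻¹
zinc: T>10 °C ⇒ hinge -0.071·(15.3−10) = -0.3763
  Pd branch = 0.0129·Pd^0.44·e^(0.046·RH+f) = 1.209 μm/a
  Sd branch = 0.0175·Sd^0.57·e^(0.008·RH+0.085·T) = 0.3298 μm/a
  sum: 1.209 + 0.3298 → r_corr = 1.539 μm/a
  mass loss = 1.539 μm/a × 7.14 g/cm³ = 10.99 g·m⁻²·a⁻¹
copper: f(T) = -0.080·(T−10) [T>10 °C] = -0.4240
  Pd branch = 0.0053·Pd^0.26·e^(0.059·RH+f) = 1.01 μm/a
  Cl⁻ term: 0.01025·5.2^0.27·exp(0.036·87+0.049·15.3) = 0.776
  sum: 1.01 + 0.776 → r_corr = 1.786 μm/a
  mass loss = 1.786 μm/a × 8.96 g/cm³ = 16 g·m⁻²·a⁻¹
Ordering by g·m⁻²·a⁻¹: carbon steel (248) > copper (16) > zinc (11)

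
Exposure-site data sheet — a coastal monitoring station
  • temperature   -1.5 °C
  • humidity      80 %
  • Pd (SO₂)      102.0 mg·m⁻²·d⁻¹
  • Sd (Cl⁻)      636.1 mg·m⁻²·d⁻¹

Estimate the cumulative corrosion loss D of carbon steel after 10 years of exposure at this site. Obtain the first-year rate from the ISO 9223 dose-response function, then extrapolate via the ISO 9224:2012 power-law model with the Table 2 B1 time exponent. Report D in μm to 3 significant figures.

carbon steel: temperature factor f = +0.150·(-11.5) = -1.7250
  Pd branch = 1.77·Pd^0.52·e^(0.02·RH+f) = 17.3 μm/a
  Sd branch = 0.102·Sd^0.62·e^(0.033·RH+0.04·T) = 73.67 μm/a
  sum: 17.3 + 73.67 → r_corr = 90.97 μm/a
ISO 9224: D(t) = r_corr · t^b with b = 0.523 (carbon steel, B1)
  D(10) = 90.97 × 10^0.523 = 90.97 × 3.334 = 303.3 μm

D(10) = 303 μm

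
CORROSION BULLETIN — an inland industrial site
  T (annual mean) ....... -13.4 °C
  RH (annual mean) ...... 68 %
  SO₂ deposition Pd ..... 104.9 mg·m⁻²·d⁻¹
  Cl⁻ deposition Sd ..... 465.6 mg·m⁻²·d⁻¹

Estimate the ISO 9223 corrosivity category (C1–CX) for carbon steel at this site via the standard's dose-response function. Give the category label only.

carbon steel: f(T) = +0.150·(T−10) [T≤10 °C] = -3.5100
  Pd branch = 1.77·Pd^0.52·e^(0.02·RH+f) = 2.318 μm/a
  Cl⁻ term: 0.102·465.6^0.62·exp(0.033·68+0.04·-13.4) = 25.38
  r_corr = 2.318 + 25.38 = 27.7 μm/a
27.7 μm/a falls in (25, 50] for carbon steel → category C3

C3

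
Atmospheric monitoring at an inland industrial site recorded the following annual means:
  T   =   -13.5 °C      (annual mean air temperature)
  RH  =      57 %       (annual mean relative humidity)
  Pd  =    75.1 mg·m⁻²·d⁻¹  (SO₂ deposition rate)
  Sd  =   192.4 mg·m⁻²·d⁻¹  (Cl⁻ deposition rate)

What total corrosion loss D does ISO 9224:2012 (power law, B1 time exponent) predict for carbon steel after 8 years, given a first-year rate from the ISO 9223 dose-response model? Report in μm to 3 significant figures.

D(8) = 34.7 μm

carbon steel: temperature factor f = +0.150·(-23.5) = -3.5250
  Pd branch = 1.77·Pd^0.52·e^(0.02·RH+f) = 1.54 μm/a
  Sd branch = 0.102·Sd^0.62·e^(0.033·RH+0.04·T) = 10.17 μm/a
  r_corr = 1.54 + 10.17 = 11.71 μm/a
Power-law: D(8) = r_corr · 8^0.523
  D(8) = 11.71 × 8^0.523 = 11.71 × 2.967 = 34.73 μm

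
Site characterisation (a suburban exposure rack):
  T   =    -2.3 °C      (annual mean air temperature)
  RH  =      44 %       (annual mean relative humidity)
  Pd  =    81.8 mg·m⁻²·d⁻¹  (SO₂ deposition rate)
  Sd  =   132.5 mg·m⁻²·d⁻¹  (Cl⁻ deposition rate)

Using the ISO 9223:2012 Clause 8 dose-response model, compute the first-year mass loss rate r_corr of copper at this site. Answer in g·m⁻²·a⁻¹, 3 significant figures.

r_corr = 1.92 g·m⁻²·a⁻¹

copper: f(T) = +0.126·(T−10) [T≤10 °C] = -1.5498
  SO₂ term: 0.0053·81.8^0.26·exp(0.059·44-1.5498) = 0.04742
  Cl⁻ term: 0.01025·132.5^0.27·exp(0.036·44+0.049·-2.3) = 0.167
  r_corr = 0.04742 + 0.167 = 0.2144 μm/a
Convert to mass loss: 0.2144 μm/a × 8.96 g/cm³ = 1.921 g·m⁻²·a⁻¹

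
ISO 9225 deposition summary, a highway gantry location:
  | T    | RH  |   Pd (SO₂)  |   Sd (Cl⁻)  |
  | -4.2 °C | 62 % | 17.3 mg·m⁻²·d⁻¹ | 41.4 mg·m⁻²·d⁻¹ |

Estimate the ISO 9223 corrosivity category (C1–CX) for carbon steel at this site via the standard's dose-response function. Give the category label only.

C2

carbon steel: T≤10 °C ⇒ hinge +0.150·(-4.2−10) = -2.1300
  sulphur-dioxide contribution → 3.201 μm/a
  chloride contribution → 6.71 μm/a
  ⇒ r_corr(carbon steel) = 9.911 μm/a
Category bounds: 1.3…25 μm/a bracket r_corr ⇒ C2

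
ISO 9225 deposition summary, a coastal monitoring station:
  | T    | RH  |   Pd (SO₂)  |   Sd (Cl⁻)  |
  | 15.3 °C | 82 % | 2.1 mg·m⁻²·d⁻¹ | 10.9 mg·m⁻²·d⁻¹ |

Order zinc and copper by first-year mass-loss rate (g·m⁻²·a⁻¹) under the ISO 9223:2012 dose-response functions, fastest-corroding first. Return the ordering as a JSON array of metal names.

["copper", "zinc"]

zinc: T>10 °C ⇒ hinge -0.071·(15.3−10) = -0.3763
  Pd branch = 0.0129·Pd^0.44·e^(0.046·RH+f) = 0.5335 μm/a
  Cl⁻ term: 0.0175·10.9^0.57·exp(0.008·82+0.085·15.3) = 0.4831
  sum: 0.5335 + 0.4831 → r_corr = 1.017 μm/a
  mass loss = 1.017 μm/a × 7.14 g/cm³ = 7.258 g·m⁻²·a⁻¹
copper: f(T) = -0.080·(T−10) [T>10 °C] = -0.4240
  Pd branch = 0.0053·Pd^0.26·e^(0.059·RH+f) = 0.5309 μm/a
  Cl⁻ term: 0.01025·10.9^0.27·exp(0.036·82+0.049·15.3) = 0.7915
  sum: 0.5309 + 0.7915 → r_corr = 1.322 μm/a
  mass loss = 1.322 μm/a × 8.96 g/cm³ = 11.85 g·m⁻²·a⁻¹
Ordering by g·m⁻²·a⁻¹: copper (11.8) > zinc (7.26)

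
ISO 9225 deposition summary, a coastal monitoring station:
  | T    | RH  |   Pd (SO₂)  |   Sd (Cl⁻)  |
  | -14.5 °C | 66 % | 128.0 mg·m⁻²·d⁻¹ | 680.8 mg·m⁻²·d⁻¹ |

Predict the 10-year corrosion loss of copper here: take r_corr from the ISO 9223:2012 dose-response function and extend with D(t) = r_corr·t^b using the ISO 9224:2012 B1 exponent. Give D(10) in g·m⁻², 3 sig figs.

copper: temperature factor f = +0.126·(-24.5) = -3.0870
  SO₂ term: 0.0053·128.0^0.26·exp(0.059·66-3.0870) = 0.04194
  Cl⁻ term: 0.01025·680.8^0.27·exp(0.036·66+0.049·-14.5) = 0.3155
  sum: 0.04194 + 0.3155 → r_corr = 0.3574 μm/a
ISO 9224: D(t) = r_corr · t^b with b = 0.667 (copper, B1)
  D(10) = 0.3574 × 10^0.667 = 0.3574 × 4.645 = 1.66 μm
  Mass loss = 1.66 μm × 8.96 g/cm³ = 14.88 g·m⁻²

D(10) = 14.9 g·m⁻²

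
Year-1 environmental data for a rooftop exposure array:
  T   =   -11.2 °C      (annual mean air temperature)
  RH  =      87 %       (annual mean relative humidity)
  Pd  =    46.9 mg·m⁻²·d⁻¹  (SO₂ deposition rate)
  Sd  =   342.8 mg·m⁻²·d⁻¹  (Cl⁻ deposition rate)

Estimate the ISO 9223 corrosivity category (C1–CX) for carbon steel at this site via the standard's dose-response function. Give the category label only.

C3

carbon steel: T≤10 °C ⇒ hinge +0.150·(-11.2−10) = -3.1800
  Pd branch = 1.77·Pd^0.52·e^(0.02·RH+f) = 3.102 μm/a
  Cl⁻ term: 0.102·342.8^0.62·exp(0.033·87+0.04·-11.2) = 42.92
  sum: 3.102 + 42.92 → r_corr = 46.02 μm/a
ISO 9223 Table 2 (carbon steel): 25 < 46 ≤ 50 μm/a ⇒ C3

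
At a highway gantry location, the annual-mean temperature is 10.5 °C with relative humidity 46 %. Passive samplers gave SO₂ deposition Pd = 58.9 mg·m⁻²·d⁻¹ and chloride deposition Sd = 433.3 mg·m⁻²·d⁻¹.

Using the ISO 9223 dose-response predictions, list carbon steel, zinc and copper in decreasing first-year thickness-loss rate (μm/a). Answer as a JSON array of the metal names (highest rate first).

["carbon steel", "zinc", "copper"]

carbon steel: f(T) = -0.054·(T−10) [T>10 °C] = -0.0270
  SO₂ term: 1.77·58.9^0.52·exp(0.02·46-0.0270) = 36
  Cl⁻ term: 0.102·433.3^0.62·exp(0.033·46+0.04·10.5) = 30.55
  r_corr = 36 + 30.55 = 66.55 μm/a
zinc: f(T) = -0.071·(T−10) [T>10 °C] = -0.0355
  SO₂ term: 0.0129·58.9^0.44·exp(0.046·46-0.0355) = 0.6209
  Cl⁻ term: 0.0175·433.3^0.57·exp(0.008·46+0.085·10.5) = 1.965
  r_corr = 0.6209 + 1.965 = 2.586 μm/a
copper: T>10 °C ⇒ hinge -0.080·(10.5−10) = -0.0400
  SO₂ term: 0.0053·58.9^0.26·exp(0.059·46-0.0400) = 0.2217
  Sd branch = 0.01025·Sd^0.27·e^(0.036·RH+0.049·T) = 0.4627 μm/a
  sum: 0.2217 + 0.4627 → r_corr = 0.6844 μm/a
Ordering by μm/a: carbon steel (66.6) > zinc (2.59) > copper (0.684)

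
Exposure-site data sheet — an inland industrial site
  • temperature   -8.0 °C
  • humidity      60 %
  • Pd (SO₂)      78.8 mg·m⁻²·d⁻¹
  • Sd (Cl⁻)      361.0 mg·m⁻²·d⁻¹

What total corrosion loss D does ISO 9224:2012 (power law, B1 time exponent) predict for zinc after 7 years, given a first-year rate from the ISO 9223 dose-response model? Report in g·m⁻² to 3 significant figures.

D(7) = 38.7 g·m⁻²

zinc: temperature factor f = +0.038·(-18.0) = -0.6840
  SO₂ term: 0.0129·78.8^0.44·exp(0.046·60-0.6840) = 0.7025
  Sd branch = 0.0175·Sd^0.57·e^(0.008·RH+0.085·T) = 0.4111 μm/a
  sum: 0.7025 + 0.4111 → r_corr = 1.114 μm/a
Power-law: D(7) = r_corr · 7^0.813
  D(7) = 1.114 × 7^0.813 = 1.114 × 4.865 = 5.418 μm
  Mass loss = 5.418 μm × 7.14 g/cm³ = 38.68 g·m⁻²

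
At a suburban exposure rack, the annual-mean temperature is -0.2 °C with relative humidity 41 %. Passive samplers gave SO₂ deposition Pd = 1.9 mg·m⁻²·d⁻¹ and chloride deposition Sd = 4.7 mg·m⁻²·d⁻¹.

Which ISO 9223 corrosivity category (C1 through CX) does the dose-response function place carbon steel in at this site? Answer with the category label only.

carbon steel: T≤10 °C ⇒ hinge +0.150·(-0.2−10) = -1.5300
  sulphur-dioxide contribution → 1.215 μm/a
  chloride contribution → 1.022 μm/a
  ⇒ r_corr(carbon steel) = 2.237 μm/a
Category bounds: 1.3…25 μm/a bracket r_corr ⇒ C2

C2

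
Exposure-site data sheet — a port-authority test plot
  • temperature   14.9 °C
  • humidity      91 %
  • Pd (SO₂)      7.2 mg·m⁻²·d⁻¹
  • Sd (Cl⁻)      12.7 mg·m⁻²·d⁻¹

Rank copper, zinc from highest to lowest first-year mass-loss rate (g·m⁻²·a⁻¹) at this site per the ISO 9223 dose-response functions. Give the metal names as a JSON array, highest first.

copper: f(T) = -0.080·(T−10) [T>10 °C] = -0.3920
  sulphur-dioxide contribution → 1.284 μm/a
  chloride contribution → 1.118 μm/a
  ⇒ r_corr(copper) = 2.403 μm/a
  mass loss = 2.403 μm/a × 8.96 g/cm³ = 21.53 g·m⁻²·a⁻¹
zinc: f(T) = -0.071·(T−10) [T>10 °C] = -0.3479
  sulphur-dioxide contribution → 1.428 μm/a
  chloride contribution → 0.5475 μm/a
  ⇒ r_corr(zinc) = 1.975 μm/a
  mass loss = 1.975 μm/a × 7.14 g/cm³ = 14.1 g·m⁻²·a⁻¹
Ordering by g·m⁻²·a⁻¹: copper (21.5) > zinc (14.1)

["copper", "zinc"]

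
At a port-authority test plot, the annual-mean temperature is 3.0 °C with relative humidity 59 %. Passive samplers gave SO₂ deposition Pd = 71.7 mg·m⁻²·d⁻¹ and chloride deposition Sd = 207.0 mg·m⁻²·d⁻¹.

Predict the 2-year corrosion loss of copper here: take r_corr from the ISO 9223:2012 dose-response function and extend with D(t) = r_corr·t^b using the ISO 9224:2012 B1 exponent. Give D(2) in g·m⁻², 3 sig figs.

copper: temperature factor f = +0.126·(-7.0) = -0.8820
  SO₂ term: 0.0053·71.7^0.26·exp(0.059·59-0.8820) = 0.2165
  Cl⁻ term: 0.01025·207.0^0.27·exp(0.036·59+0.049·3.0) = 0.4191
  sum: 0.2165 + 0.4191 → r_corr = 0.6356 μm/a
Power-law: D(2) = r_corr · 2^0.667
  D(2) = 0.6356 × 2^0.667 = 0.6356 × 1.588 = 1.009 μm
  Mass loss = 1.009 μm × 8.96 g/cm³ = 9.042 g·m⁻²

D(2) = 9.04 g·m⁻²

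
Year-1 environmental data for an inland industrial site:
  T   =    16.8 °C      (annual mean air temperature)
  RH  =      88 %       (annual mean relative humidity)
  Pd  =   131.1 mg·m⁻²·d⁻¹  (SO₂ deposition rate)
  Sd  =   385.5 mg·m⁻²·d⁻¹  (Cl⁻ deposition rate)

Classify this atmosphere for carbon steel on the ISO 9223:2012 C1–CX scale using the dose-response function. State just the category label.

carbon steel: temperature factor f = -0.054·(6.8) = -0.3672
  SO₂ term: 1.77·131.1^0.52·exp(0.02·88-0.3672) = 89.95
  Cl⁻ term: 0.102·385.5^0.62·exp(0.033·88+0.04·16.8) = 146.2
  r_corr = 89.95 + 146.2 = 236.2 μm/a
Category bounds: 200…700 μm/a bracket r_corr ⇒ CX

CX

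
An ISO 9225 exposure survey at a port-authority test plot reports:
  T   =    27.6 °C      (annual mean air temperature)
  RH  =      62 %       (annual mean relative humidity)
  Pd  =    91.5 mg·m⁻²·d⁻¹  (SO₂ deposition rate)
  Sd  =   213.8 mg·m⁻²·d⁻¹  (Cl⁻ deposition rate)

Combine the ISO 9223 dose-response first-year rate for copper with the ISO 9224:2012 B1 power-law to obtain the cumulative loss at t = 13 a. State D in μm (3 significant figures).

D(13) = 9.60 μm

copper: T>10 °C ⇒ hinge -0.080·(27.6−10) = -1.4080
  sulphur-dioxide contribution → 0.1627 μm/a
  chloride contribution → 1.572 μm/a
  ⇒ r_corr(copper) = 1.735 μm/a
Power-law: D(13) = r_corr · 13^0.667
  D(13) = 1.735 × 13^0.667 = 1.735 × 5.534 = 9.6 μm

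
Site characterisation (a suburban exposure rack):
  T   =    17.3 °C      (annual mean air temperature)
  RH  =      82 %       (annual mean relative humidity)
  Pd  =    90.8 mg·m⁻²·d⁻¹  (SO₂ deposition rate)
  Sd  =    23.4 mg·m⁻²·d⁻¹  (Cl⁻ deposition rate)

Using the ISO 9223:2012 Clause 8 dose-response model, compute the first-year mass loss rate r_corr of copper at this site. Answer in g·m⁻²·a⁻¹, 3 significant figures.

r_corr = 20.4 g·m⁻²·a⁻¹

copper: T>10 °C ⇒ hinge -0.080·(17.3−10) = -0.5840
  SO₂ term: 0.0053·90.8^0.26·exp(0.059·82-0.5840) = 1.205
  Cl⁻ term: 0.01025·23.4^0.27·exp(0.036·82+0.049·17.3) = 1.073
  r_corr = 1.205 + 1.073 = 2.278 μm/a
Convert to mass loss: 2.278 μm/a × 8.96 g/cm³ = 20.41 g·m⁻²·a⁻¹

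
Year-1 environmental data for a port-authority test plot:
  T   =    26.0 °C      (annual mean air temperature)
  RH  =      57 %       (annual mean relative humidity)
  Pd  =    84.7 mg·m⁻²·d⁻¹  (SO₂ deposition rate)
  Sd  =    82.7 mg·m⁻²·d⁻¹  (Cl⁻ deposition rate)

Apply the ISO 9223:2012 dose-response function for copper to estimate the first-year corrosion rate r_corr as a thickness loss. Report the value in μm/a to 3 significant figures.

r_corr = 1.07 μm/a

copper: temperature factor f = -0.080·(16.0) = -1.2800
  SO₂ term: 0.0053·84.7^0.26·exp(0.059·57-1.2800) = 0.1349
  Sd branch = 0.01025·Sd^0.27·e^(0.036·RH+0.049·T) = 0.9395 μm/a
  r_corr = 0.1349 + 0.9395 = 1.074 μm/a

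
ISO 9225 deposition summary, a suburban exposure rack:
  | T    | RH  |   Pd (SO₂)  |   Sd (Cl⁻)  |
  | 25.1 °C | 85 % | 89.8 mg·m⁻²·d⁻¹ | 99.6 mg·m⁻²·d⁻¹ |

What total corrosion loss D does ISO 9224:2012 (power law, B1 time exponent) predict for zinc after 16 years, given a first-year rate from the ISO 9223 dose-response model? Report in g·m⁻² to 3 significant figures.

zinc: temperature factor f = -0.071·(15.1) = -1.0721
  Pd branch = 0.0129·Pd^0.44·e^(0.046·RH+f) = 1.594 μm/a
  Cl⁻ term: 0.0175·99.6^0.57·exp(0.008·85+0.085·25.1) = 4.017
  sum: 1.594 + 4.017 → r_corr = 5.611 μm/a
Power-law: D(16) = r_corr · 16^0.813
  D(16) = 5.611 × 16^0.813 = 5.611 × 9.527 = 53.46 μm
  Mass loss = 53.46 μm × 7.14 g/cm³ = 381.7 g·m⁻²

D(16) = 382 g·m⁻²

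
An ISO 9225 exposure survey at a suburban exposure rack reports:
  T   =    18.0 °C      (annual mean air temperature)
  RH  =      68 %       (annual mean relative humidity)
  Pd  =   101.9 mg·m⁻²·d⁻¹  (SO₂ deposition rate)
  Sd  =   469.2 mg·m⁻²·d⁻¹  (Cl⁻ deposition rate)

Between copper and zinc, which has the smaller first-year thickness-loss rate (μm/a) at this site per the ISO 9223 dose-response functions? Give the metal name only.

copper: T>10 °C ⇒ hinge -0.080·(18.0−10) = -0.6400
  Pd branch = 0.0053·Pd^0.26·e^(0.059·RH+f) = 0.5139 μm/a
  Sd branch = 0.01025·Sd^0.27·e^(0.036·RH+0.049·T) = 1.507 μm/a
  r_corr = 0.5139 + 1.507 = 2.021 μm/a
zinc: temperature factor f = -0.071·(8.0) = -0.5680
  Pd branch = 0.0129·Pd^0.44·e^(0.046·RH+f) = 1.276 μm/a
  Sd branch = 0.0175·Sd^0.57·e^(0.008·RH+0.085·T) = 4.639 μm/a
  r_corr = 1.276 + 4.639 = 5.916 μm/a
Ordering by μm/a: zinc (5.92) > copper (2.02)

copper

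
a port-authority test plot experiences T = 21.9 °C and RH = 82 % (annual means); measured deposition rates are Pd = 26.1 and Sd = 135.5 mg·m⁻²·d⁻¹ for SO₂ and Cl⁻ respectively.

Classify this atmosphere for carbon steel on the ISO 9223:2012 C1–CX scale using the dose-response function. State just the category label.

C5

carbon steel: T>10 °C ⇒ hinge -0.054·(21.9−10) = -0.6426
  Pd branch = 1.77·Pd^0.52·e^(0.02·RH+f) = 26.17 μm/a
  Cl⁻ term: 0.102·135.5^0.62·exp(0.033·82+0.04·21.9) = 76.92
  sum: 26.17 + 76.92 → r_corr = 103.1 μm/a
ISO 9223 Table 2 (carbon steel): 80 < 103 ≤ 200 μm/a ⇒ C5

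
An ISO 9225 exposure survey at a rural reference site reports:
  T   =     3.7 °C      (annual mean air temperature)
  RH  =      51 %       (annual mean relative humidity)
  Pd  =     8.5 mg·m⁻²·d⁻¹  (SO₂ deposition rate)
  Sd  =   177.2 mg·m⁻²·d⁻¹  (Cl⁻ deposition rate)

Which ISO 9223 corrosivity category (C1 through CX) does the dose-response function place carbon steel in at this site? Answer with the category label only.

C2

carbon steel: f(T) = +0.150·(T−10) [T≤10 °C] = -0.9450
  Pd branch = 1.77·Pd^0.52·e^(0.02·RH+f) = 5.806 μm/a
  Cl⁻ term: 0.102·177.2^0.62·exp(0.033·51+0.04·3.7) = 15.77
  r_corr = 5.806 + 15.77 = 21.58 μm/a
21.6 μm/a falls in (1.3, 25] for carbon steel → category C2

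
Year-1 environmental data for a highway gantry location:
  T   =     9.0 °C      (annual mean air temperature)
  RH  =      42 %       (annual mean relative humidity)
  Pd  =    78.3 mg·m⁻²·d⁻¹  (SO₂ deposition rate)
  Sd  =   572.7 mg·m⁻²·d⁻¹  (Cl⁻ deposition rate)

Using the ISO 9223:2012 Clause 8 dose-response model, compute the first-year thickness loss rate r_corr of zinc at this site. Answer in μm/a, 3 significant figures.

r_corr = 2.55 μm/a

zinc: T≤10 °C ⇒ hinge +0.038·(9.0−10) = -0.0380
  SO₂ term: 0.0129·78.3^0.44·exp(0.046·42-0.0380) = 0.584
  Cl⁻ term: 0.0175·572.7^0.57·exp(0.008·42+0.085·9.0) = 1.964
  r_corr = 0.584 + 1.964 = 2.548 μm/a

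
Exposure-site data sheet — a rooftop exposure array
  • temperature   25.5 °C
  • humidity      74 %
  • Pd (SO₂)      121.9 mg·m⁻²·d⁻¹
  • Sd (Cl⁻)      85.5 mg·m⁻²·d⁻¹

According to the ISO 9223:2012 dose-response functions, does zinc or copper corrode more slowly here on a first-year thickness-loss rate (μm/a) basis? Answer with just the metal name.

zinc: T>10 °C ⇒ hinge -0.071·(25.5−10) = -1.1005
  SO₂ term: 0.0129·121.9^0.44·exp(0.046·74-1.1005) = 1.069
  Sd branch = 0.0175·Sd^0.57·e^(0.008·RH+0.085·T) = 3.489 μm/a
  sum: 1.069 + 3.489 → r_corr = 4.558 μm/a
copper: f(T) = -0.080·(T−10) [T>10 °C] = -1.2400
  SO₂ term: 0.0053·121.9^0.26·exp(0.059·74-1.2400) = 0.421
  Sd branch = 0.01025·Sd^0.27·e^(0.036·RH+0.049·T) = 1.706 μm/a
  r_corr = 0.421 + 1.706 = 2.127 μm/a
Ordering by μm/a: zinc (4.56) > copper (2.13)

copper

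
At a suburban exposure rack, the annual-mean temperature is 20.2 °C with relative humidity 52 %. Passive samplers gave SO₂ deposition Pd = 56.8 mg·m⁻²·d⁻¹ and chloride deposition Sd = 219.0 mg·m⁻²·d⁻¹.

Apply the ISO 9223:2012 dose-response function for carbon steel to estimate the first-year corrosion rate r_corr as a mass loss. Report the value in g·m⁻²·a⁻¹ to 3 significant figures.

r_corr = 467 g·m⁻²·a⁻¹

carbon steel: T>10 °C ⇒ hinge -0.054·(20.2−10) = -0.5508
  Pd branch = 1.77·Pd^0.52·e^(0.02·RH+f) = 23.59 μm/a
  Cl⁻ term: 0.102·219.0^0.62·exp(0.033·52+0.04·20.2) = 35.96
  sum: 23.59 + 35.96 → r_corr = 59.55 μm/a
Convert to mass loss: 59.55 μm/a × 7.85 g/cm³ = 467.5 g·m⁻²·a⁻¹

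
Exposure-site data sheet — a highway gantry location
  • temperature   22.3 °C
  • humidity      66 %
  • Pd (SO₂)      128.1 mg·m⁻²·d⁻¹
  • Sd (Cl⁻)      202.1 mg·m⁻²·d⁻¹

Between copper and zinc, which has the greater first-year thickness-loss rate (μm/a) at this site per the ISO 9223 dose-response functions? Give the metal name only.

copper: T>10 °C ⇒ hinge -0.080·(22.3−10) = -0.9840
  sulphur-dioxide contribution → 0.3436 μm/a
  chloride contribution → 1.379 μm/a
  total first-year rate 1.723 μm/a
zinc: temperature factor f = -0.071·(12.3) = -0.8733
  sulphur-dioxide contribution → 0.9488 μm/a
  chloride contribution → 4.071 μm/a
  ⇒ r_corr(zinc) = 5.02 μm/a
Ordering by μm/a: zinc (5.02) > copper (1.72)

zinc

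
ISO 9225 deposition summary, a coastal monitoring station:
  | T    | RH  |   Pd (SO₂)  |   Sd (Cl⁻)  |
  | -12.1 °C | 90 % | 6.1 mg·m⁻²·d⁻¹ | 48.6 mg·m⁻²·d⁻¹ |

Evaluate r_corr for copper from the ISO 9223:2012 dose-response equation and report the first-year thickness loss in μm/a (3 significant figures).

r_corr = 0.519 μm/a

copper: f(T) = +0.126·(T−10) [T≤10 °C] = -2.7846
  Pd branch = 0.0053·Pd^0.26·e^(0.059·RH+f) = 0.106 μm/a
  Cl⁻ term: 0.01025·48.6^0.27·exp(0.036·90+0.049·-12.1) = 0.4128
  sum: 0.106 + 0.4128 → r_corr = 0.5188 μm/a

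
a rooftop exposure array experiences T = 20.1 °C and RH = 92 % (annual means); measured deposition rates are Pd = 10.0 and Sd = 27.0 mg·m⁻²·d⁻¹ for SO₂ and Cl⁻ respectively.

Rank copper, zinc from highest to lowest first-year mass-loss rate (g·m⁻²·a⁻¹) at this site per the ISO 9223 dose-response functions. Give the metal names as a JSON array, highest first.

copper: temperature factor f = -0.080·(10.1) = -0.8080
  sulphur-dioxide contribution → 0.9789 μm/a
  chloride contribution → 1.834 μm/a
  ⇒ r_corr(copper) = 2.812 μm/a
  mass loss = 2.812 μm/a × 8.96 g/cm³ = 25.2 g·m⁻²·a⁻¹
zinc: f(T) = -0.071·(T−10) [T>10 °C] = -0.7171
  sulphur-dioxide contribution → 1.194 μm/a
  chloride contribution → 1.32 μm/a
  total first-year rate 2.514 μm/a
  mass loss = 2.514 μm/a × 7.14 g/cm³ = 17.95 g·m⁻²·a⁻¹
Ordering by g·m⁻²·a⁻¹: copper (25.2) > zinc (18)

["copper", "zinc"]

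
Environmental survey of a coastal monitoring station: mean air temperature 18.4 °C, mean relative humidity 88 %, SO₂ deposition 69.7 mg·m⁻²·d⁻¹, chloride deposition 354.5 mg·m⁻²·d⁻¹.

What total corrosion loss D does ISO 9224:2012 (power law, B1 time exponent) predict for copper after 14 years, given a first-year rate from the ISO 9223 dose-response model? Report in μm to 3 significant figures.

D(14) = 25.6 μm

copper: T>10 °C ⇒ hinge -0.080·(18.4−10) = -0.6720
  sulphur-dioxide contribution → 1.467 μm/a
  chloride contribution → 2.928 μm/a
  ⇒ r_corr(copper) = 4.395 μm/a
Power-law: D(14) = r_corr · 14^0.667
  D(14) = 4.395 × 14^0.667 = 4.395 × 5.814 = 25.55 μm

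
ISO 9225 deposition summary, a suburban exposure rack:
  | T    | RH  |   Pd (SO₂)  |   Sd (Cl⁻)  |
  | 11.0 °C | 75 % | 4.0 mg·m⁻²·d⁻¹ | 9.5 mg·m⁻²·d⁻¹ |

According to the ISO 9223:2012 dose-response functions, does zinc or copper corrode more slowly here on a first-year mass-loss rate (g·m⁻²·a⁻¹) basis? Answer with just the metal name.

zinc

zinc: T>10 °C ⇒ hinge -0.071·(11.0−10) = -0.0710
  SO₂ term: 0.0129·4.0^0.44·exp(0.046·75-0.0710) = 0.6966
  Cl⁻ term: 0.0175·9.5^0.57·exp(0.008·75+0.085·11.0) = 0.2931
  sum: 0.6966 + 0.2931 → r_corr = 0.9897 μm/a
  mass loss = 0.9897 μm/a × 7.14 g/cm³ = 7.066 g·m⁻²·a⁻¹
copper: T>10 °C ⇒ hinge -0.080·(11.0−10) = -0.0800
  Pd branch = 0.0053·Pd^0.26·e^(0.059·RH+f) = 0.5859 μm/a
  Cl⁻ term: 0.01025·9.5^0.27·exp(0.036·75+0.049·11.0) = 0.4802
  sum: 0.5859 + 0.4802 → r_corr = 1.066 μm/a
  mass loss = 1.066 μm/a × 8.96 g/cm³ = 9.552 g·m⁻²·a⁻¹
Ordering by g·m⁻²·a⁻¹: copper (9.55) > zinc (7.07)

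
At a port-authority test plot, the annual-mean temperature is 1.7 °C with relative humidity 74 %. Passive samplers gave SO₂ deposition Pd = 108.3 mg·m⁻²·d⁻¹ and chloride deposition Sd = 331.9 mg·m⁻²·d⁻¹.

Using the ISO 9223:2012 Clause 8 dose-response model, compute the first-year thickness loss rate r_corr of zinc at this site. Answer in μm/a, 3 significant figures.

zinc: f(T) = +0.038·(T−10) [T≤10 °C] = -0.3154
  Pd branch = 0.0129·Pd^0.44·e^(0.046·RH+f) = 2.224 μm/a
  Sd branch = 0.0175·Sd^0.57·e^(0.008·RH+0.085·T) = 0.9997 μm/a
  r_corr = 2.224 + 0.9997 = 3.224 μm/a

r_corr = 3.22 μm/a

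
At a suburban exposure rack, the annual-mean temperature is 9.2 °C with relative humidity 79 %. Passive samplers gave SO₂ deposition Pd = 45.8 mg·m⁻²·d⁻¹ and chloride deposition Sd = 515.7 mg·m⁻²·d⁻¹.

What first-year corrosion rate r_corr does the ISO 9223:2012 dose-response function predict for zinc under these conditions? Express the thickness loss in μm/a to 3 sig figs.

r_corr = 5.08 μm/a

zinc: temperature factor f = +0.038·(-0.8) = -0.0304
  sulphur-dioxide contribution → 2.549 μm/a
  chloride contribution → 2.53 μm/a
  ⇒ r_corr(zinc) = 5.08 μm/a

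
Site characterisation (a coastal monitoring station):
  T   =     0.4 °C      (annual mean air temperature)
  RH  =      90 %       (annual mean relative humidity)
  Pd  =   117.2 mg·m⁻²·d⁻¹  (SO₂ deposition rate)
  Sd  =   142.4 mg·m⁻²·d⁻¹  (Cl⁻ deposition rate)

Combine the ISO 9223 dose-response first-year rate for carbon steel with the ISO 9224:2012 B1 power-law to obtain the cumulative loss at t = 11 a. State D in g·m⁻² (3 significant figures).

D(11) = 2.03e+03 g·m⁻²

carbon steel: f(T) = +0.150·(T−10) [T≤10 °C] = -1.4400
  SO₂ term: 1.77·117.2^0.52·exp(0.02·90-1.4400) = 30.21
  Cl⁻ term: 0.102·142.4^0.62·exp(0.033·90+0.04·0.4) = 43.71
  sum: 30.21 + 43.71 → r_corr = 73.92 μm/a
Power-law: D(11) = r_corr · 11^0.523
  D(11) = 73.92 × 11^0.523 = 73.92 × 3.505 = 259.1 μm
  Mass loss = 259.1 μm × 7.85 g/cm³ = 2034 g·m⁻²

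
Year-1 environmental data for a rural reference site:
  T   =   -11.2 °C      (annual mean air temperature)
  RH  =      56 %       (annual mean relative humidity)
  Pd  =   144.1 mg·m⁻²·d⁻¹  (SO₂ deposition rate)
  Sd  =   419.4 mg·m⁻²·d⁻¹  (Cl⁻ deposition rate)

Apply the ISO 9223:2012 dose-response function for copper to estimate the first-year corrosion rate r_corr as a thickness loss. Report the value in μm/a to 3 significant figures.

copper: temperature factor f = +0.126·(-21.2) = -2.6712
  sulphur-dioxide contribution → 0.03634 μm/a
  chloride contribution → 0.227 μm/a
  ⇒ r_corr(copper) = 0.2633 μm/a

r_corr = 0.263 μm/a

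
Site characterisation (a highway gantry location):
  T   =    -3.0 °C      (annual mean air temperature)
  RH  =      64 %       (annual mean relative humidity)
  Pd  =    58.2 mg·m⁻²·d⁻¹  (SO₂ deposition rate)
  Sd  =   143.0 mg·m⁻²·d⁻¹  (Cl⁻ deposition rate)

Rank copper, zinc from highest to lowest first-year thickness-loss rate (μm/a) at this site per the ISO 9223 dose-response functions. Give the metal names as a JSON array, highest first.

copper: f(T) = +0.126·(T−10) [T≤10 °C] = -1.6380
  Pd branch = 0.0053·Pd^0.26·e^(0.059·RH+f) = 0.1293 μm/a
  Cl⁻ term: 0.01025·143.0^0.27·exp(0.036·64+0.049·-3.0) = 0.3384
  sum: 0.1293 + 0.3384 → r_corr = 0.4677 μm/a
zinc: T≤10 °C ⇒ hinge +0.038·(-3.0−10) = -0.4940
  Pd branch = 0.0129·Pd^0.44·e^(0.046·RH+f) = 0.8937 μm/a
  Cl⁻ term: 0.0175·143.0^0.57·exp(0.008·64+0.085·-3.0) = 0.383
  r_corr = 0.8937 + 0.383 = 1.277 μm/a
Ordering by μm/a: zinc (1.28) > copper (0.468)

["zinc", "copper"]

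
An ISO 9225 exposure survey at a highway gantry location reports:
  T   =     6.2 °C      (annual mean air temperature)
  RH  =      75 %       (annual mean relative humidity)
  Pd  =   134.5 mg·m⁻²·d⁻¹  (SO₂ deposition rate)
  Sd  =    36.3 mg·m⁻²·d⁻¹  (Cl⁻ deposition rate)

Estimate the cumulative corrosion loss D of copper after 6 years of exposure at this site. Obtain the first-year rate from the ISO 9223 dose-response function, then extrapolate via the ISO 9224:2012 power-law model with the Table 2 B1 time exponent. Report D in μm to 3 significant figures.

D(6) = 5.04 μm

copper: T≤10 °C ⇒ hinge +0.126·(6.2−10) = -0.4788
  SO₂ term: 0.0053·134.5^0.26·exp(0.059·75-0.4788) = 0.9807
  Sd branch = 0.01025·Sd^0.27·e^(0.036·RH+0.049·T) = 0.545 μm/a
  sum: 0.9807 + 0.545 → r_corr = 1.526 μm/a
Long-term exponent b (ISO 9224 Table 2, B1) = 0.667
  D(6) = 1.526 × 6^0.667 = 1.526 × 3.304 = 5.041 μm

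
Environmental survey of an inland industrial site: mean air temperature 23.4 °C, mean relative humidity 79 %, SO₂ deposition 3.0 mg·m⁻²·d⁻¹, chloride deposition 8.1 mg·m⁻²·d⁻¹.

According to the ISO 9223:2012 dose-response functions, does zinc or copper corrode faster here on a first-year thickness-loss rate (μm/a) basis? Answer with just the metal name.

zinc: T>10 °C ⇒ hinge -0.071·(23.4−10) = -0.9514
  sulphur-dioxide contribution → 0.3059 μm/a
  chloride contribution → 0.7928 μm/a
  ⇒ r_corr(zinc) = 1.099 μm/a
copper: temperature factor f = -0.080·(13.4) = -1.0720
  sulphur-dioxide contribution → 0.2553 μm/a
  chloride contribution → 0.9752 μm/a
  ⇒ r_corr(copper) = 1.231 μm/a
Ordering by μm/a: copper (1.23) > zinc (1.1)

copper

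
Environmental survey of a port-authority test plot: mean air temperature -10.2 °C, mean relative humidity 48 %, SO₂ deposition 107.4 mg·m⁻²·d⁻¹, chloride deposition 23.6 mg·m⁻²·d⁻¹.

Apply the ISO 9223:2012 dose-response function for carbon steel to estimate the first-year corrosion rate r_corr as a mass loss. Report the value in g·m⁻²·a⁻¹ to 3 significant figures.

carbon steel: T≤10 °C ⇒ hinge +0.150·(-10.2−10) = -3.0300
  sulphur-dioxide contribution → 2.542 μm/a
  chloride contribution → 2.347 μm/a
  total first-year rate 4.889 μm/a
Convert to mass loss: 4.889 μm/a × 7.85 g/cm³ = 38.38 g·m⁻²·a⁻¹

r_corr = 38.4 g·m⁻²·a⁻¹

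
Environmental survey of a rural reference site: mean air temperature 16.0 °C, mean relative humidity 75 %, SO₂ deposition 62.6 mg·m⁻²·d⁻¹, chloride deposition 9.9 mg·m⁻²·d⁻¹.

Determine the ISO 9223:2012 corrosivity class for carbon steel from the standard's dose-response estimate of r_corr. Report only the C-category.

C4

carbon steel: T>10 °C ⇒ hinge -0.054·(16.0−10) = -0.3240
  sulphur-dioxide contribution → 49.31 μm/a
  chloride contribution → 9.522 μm/a
  ⇒ r_corr(carbon steel) = 58.83 μm/a
ISO 9223 Table 2 (carbon steel): 50 < 58.8 ≤ 80 μm/a ⇒ C4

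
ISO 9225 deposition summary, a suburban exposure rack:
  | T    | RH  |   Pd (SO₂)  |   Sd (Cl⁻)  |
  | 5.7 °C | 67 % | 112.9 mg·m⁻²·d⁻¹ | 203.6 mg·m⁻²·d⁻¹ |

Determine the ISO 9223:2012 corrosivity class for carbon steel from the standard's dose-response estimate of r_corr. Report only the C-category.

C4

carbon steel: T≤10 °C ⇒ hinge +0.150·(5.7−10) = -0.6450
  sulphur-dioxide contribution → 41.42 μm/a
  chloride contribution → 31.57 μm/a
  total first-year rate 72.99 μm/a
73 μm/a falls in (50, 80] for carbon steel → category C4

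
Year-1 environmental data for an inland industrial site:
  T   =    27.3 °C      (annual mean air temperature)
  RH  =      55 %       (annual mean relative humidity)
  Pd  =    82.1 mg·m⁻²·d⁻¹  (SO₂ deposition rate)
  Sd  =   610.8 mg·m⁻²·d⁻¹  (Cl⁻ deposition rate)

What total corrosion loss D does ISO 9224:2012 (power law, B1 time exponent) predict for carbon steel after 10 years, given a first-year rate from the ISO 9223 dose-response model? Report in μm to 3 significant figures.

carbon steel: T>10 °C ⇒ hinge -0.054·(27.3−10) = -0.9342
  SO₂ term: 1.77·82.1^0.52·exp(0.02·55-0.9342) = 20.67
  Cl⁻ term: 0.102·610.8^0.62·exp(0.033·55+0.04·27.3) = 99.62
  r_corr = 20.67 + 99.62 = 120.3 μm/a
Long-term exponent b (ISO 9224 Table 2, B1) = 0.523
  D(10) = 120.3 × 10^0.523 = 120.3 × 3.334 = 401.1 μm

D(10) = 401 μm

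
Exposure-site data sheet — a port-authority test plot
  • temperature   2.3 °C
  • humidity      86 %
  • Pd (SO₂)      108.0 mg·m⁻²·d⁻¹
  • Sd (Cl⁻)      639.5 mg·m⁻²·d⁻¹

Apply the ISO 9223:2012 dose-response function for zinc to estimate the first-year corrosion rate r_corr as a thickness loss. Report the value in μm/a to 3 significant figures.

r_corr = 5.63 μm/a

zinc: T≤10 °C ⇒ hinge +0.038·(2.3−10) = -0.2926
  SO₂ term: 0.0129·108.0^0.44·exp(0.046·86-0.2926) = 3.947
  Sd branch = 0.0175·Sd^0.57·e^(0.008·RH+0.085·T) = 1.683 μm/a
  sum: 3.947 + 1.683 → r_corr = 5.63 μm/a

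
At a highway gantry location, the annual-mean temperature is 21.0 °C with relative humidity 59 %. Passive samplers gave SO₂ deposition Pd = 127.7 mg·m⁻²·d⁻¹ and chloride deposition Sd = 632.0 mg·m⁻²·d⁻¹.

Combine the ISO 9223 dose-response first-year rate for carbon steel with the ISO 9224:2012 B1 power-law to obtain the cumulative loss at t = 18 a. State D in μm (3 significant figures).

carbon steel: T>10 °C ⇒ hinge -0.054·(21.0−10) = -0.5940
  SO₂ term: 1.77·127.7^0.52·exp(0.02·59-0.5940) = 39.6
  Sd branch = 0.102·Sd^0.62·e^(0.033·RH+0.04·T) = 90.25 μm/a
  sum: 39.6 + 90.25 → r_corr = 129.8 μm/a
ISO 9224: D(t) = r_corr · t^b with b = 0.523 (carbon steel, B1)
  D(18) = 129.8 × 18^0.523 = 129.8 × 4.534 = 588.8 μm

D(18) = 589 μm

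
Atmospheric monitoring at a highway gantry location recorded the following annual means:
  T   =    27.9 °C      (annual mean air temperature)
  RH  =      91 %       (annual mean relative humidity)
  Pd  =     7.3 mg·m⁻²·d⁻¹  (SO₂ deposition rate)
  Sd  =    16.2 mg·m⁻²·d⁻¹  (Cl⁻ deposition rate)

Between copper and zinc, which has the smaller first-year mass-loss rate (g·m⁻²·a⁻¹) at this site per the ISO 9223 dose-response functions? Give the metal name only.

zinc

copper: temperature factor f = -0.080·(17.9) = -1.4320
  SO₂ term: 0.0053·7.3^0.26·exp(0.059·91-1.4320) = 0.4556
  Cl⁻ term: 0.01025·16.2^0.27·exp(0.036·91+0.049·27.9) = 2.258
  sum: 0.4556 + 2.258 → r_corr = 2.714 μm/a
  mass loss = 2.714 μm/a × 8.96 g/cm³ = 24.32 g·m⁻²·a⁻¹
zinc: temperature factor f = -0.071·(17.9) = -1.2709
  SO₂ term: 0.0129·7.3^0.44·exp(0.046·91-1.2709) = 0.5708
  Sd branch = 0.0175·Sd^0.57·e^(0.008·RH+0.085·T) = 1.899 μm/a
  r_corr = 0.5708 + 1.899 = 2.47 μm/a
  mass loss = 2.47 μm/a × 7.14 g/cm³ = 17.64 g·m⁻²·a⁻¹
Ordering by g·m⁻²·a⁻¹: copper (24.3) > zinc (17.6)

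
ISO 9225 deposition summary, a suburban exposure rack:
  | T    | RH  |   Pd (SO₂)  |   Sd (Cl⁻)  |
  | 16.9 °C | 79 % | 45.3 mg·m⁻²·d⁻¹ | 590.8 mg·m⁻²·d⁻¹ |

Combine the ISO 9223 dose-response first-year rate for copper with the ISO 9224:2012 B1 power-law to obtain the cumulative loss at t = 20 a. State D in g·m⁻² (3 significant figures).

D(20) = 207 g·m⁻²

copper: temperature factor f = -0.080·(6.9) = -0.5520
  SO₂ term: 0.0053·45.3^0.26·exp(0.059·79-0.5520) = 0.8697
  Sd branch = 0.01025·Sd^0.27·e^(0.036·RH+0.049·T) = 2.258 μm/a
  r_corr = 0.8697 + 2.258 = 3.128 μm/a
Power-law: D(20) = r_corr · 20^0.667
  D(20) = 3.128 × 20^0.667 = 3.128 × 7.375 = 23.07 μm
  Mass loss = 23.07 μm × 8.96 g/cm³ = 206.7 g·m⁻²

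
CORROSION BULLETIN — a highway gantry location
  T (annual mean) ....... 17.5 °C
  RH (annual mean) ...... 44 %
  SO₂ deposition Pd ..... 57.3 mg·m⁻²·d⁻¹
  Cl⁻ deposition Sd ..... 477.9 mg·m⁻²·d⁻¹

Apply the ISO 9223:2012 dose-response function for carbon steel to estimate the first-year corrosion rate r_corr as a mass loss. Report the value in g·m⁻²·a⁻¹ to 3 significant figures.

carbon steel: f(T) = -0.054·(T−10) [T>10 °C] = -0.4050
  SO₂ term: 1.77·57.3^0.52·exp(0.02·44-0.4050) = 23.36
  Cl⁻ term: 0.102·477.9^0.62·exp(0.033·44+0.04·17.5) = 40.22
  r_corr = 23.36 + 40.22 = 63.58 μm/a
Convert to mass loss: 63.58 μm/a × 7.85 g/cm³ = 499.1 g·m⁻²·a⁻¹

r_corr = 499 g·m⁻²·a⁻¹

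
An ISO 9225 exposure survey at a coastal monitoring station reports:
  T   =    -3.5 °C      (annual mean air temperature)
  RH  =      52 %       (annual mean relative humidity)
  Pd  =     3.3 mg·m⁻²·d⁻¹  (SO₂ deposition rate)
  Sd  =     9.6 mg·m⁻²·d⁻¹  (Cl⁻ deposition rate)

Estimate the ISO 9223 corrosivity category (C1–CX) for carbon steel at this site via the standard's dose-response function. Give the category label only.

C2

carbon steel: temperature factor f = +0.150·(-13.5) = -2.0250
  Pd branch = 1.77·Pd^0.52·e^(0.02·RH+f) = 1.23 μm/a
  Cl⁻ term: 0.102·9.6^0.62·exp(0.033·52+0.04·-3.5) = 2.005
  r_corr = 1.23 + 2.005 = 3.234 μm/a
3.23 μm/a falls in (1.3, 25] for carbon steel → category C2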